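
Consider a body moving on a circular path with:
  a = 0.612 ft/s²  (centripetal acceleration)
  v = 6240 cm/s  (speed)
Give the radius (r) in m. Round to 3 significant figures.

Rearranging a = v²/r for r: r = v²/a.
a = 0.612 ft/s² = 0.1865 m/s²; v = 6240 cm/s = 62.40 m/s.
r = 20874 m

20900 m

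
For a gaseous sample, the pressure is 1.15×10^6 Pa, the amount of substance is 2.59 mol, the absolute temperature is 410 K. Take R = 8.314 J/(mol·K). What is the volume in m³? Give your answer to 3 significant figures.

0.00768 m³

From the ideal-gas law: V = nRT/P.
P = 1.15×10^6 Pa; n = 2.59 mol; T = 410 K; R = 8.314 J/(mol·K).
V = 0.007677 m³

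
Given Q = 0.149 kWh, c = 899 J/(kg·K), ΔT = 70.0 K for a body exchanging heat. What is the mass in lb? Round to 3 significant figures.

18.8 lb

Solving Q = m·c·ΔT for m: m = Q/(c·ΔT).
Q = 0.149 kWh = 5.364×10^5 J; c = 899 J/(kg·K); ΔT = 70.0 K.
m = 8.524 kg
8.524 kg × (1 lb / 0.4536 kg) = 18.79 lb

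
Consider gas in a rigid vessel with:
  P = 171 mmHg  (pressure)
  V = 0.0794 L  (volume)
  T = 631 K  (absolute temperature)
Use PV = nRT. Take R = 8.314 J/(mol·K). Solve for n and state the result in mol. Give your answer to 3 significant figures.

From the ideal-gas law: n = PV/(RT).
P = 171 mmHg = 22798 Pa; V = 0.0794 L = 7.940×10^-5 m³; T = 631 K; R = 8.314 J/(mol·K).
n = 3.450×10^-4 mol

3.45×10^-4 mol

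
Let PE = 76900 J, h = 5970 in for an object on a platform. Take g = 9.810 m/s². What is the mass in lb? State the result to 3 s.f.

Rearranging: m = PE/(g·h).
PE = 76900 J; h = 5970 in = 151.6 m; g = 9.810 m/s².
m = 51.70 kg
51.70 kg × (1 lb / 0.4536 kg) = 114.0 lb

114 lb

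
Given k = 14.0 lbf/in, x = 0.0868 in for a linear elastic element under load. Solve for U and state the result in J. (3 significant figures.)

0.00596 J

Directly: U = ½kx².
k = 14.0 lbf/in = 2452 N/m; x = 0.0868 in = 0.002205 m.
U = 0.005959 J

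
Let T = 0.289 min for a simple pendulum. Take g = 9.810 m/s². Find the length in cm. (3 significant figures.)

7470 cm

Rearranging: L = g·(T/2π)².
T = 0.289 min = 17.34 s; g = 9.810 m/s².
L = 74.71 m
74.71 m × (1 cm / 0.01000 m) = 7471 cm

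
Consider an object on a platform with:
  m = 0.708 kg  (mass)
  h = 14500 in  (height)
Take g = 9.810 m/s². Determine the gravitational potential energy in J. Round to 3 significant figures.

Directly: PE = mgh.
m = 0.708 kg; h = 14500 in = 368.3 m; g = 9.810 m/s².
PE = 2558 J

2560 J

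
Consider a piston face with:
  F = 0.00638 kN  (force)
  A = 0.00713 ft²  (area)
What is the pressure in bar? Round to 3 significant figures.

Directly: P = F/A.
F = 0.00638 kN = 6.380 N; A = 0.00713 ft² = 6.624×10^-4 m².
P = 9632 Pa
9632 Pa × (1 bar / 1.000×10^5 Pa) = 0.09632 bar

0.0963 bar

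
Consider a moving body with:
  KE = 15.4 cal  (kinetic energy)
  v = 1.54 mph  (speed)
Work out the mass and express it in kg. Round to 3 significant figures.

Rearranging KE = ½mv² for m: m = 2·KE/v².
KE = 15.4 cal = 64.43 J; v = 1.54 mph = 0.6884 m/s.
m = 271.9 kg

272 kg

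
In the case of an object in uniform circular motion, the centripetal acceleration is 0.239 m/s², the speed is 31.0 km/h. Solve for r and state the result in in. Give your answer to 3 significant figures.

12200 in

Solving a = v²/r for r: r = v²/a.
a = 0.239 m/s²; v = 31.0 km/h = 8.611 m/s.
r = 310.3 m
310.3 m × (1 in / 0.02540 m) = 12215 in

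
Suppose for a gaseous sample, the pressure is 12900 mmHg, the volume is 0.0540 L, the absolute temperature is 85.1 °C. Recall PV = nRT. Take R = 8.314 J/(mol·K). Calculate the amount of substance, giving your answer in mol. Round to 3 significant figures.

0.0312 mol

From the ideal-gas law: n = PV/(RT).
P = 12900 mmHg = 1.720×10^6 Pa; V = 0.0540 L = 5.400×10^-5 m³; T = 85.1 °C = 358.2 K; R = 8.314 J/(mol·K).
n = 0.03118 mol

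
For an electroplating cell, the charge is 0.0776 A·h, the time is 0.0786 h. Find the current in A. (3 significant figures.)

0.987 A

Solving q = I·t for I: I = q/t.
q = 0.0776 A·h = 279.4 C; t = 0.0786 h = 283.0 s.
I = 0.9873 A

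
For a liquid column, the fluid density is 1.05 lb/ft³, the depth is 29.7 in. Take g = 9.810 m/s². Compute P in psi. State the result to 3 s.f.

Directly: P = ρgh.
ρ = 1.05 lb/ft³ = 16.82 kg/m³; h = 29.7 in = 0.7544 m; g = 9.810 m/s².
P = 124.5 Pa
124.5 Pa × (1 psi / 6895 Pa) = 0.01805 psi

0.0181 psi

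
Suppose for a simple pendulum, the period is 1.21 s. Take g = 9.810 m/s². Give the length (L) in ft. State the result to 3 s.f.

Solving T = 2π√(L/g) for L: L = g·(T/2π)².
T = 1.21 s; g = 9.810 m/s².
L = 0.3638 m
0.3638 m × (1 ft / 0.3048 m) = 1.194 ft

1.19 ft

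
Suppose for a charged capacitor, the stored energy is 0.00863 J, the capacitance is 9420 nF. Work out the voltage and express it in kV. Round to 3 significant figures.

0.0428 kV

Solving E = ½C·V² for V: V = √(2E/C).
E = 0.00863 J; C = 9420 nF = 9.420×10^-6 F.
V = 42.81 V  (the unit combination reduces to kg·m²/(A·s³) = V)
42.81 V × (1 kV / 1000 V) = 0.04281 kV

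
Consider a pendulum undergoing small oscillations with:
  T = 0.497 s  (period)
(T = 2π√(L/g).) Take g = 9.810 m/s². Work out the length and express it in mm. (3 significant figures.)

61.4 mm

Rearranging: L = g·(T/2π)².
T = 0.497 s; g = 9.810 m/s².
L = 0.06138 m
0.06138 m × (1 mm / 0.001000 m) = 61.38 mm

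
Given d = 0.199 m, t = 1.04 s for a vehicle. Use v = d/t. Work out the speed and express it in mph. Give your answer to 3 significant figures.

v is given directly by: v = d/t.
d = 0.199 m; t = 1.04 s.
v = 0.1913 m/s
0.1913 m/s × (1 mph / 0.4470 m/s) = 0.4280 mph

0.428 mph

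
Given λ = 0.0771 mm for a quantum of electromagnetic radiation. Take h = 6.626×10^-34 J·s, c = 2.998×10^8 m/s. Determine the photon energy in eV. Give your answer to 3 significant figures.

E is given directly by: E = hc/λ.
λ = 0.0771 mm = 7.710×10^-5 m; h = 6.626×10^-34 J·s; c = 2.998×10^8 m/s.
E = 2.576×10^-21 J  (the unit combination reduces to kg·m²/s² = J)
2.576×10^-21 J × (1 eV / 1.602×10^-19 J) = 0.01608 eV

0.0161 eV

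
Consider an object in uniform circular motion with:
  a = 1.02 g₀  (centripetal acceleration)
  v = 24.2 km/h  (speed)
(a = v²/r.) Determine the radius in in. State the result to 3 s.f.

178 in

Rearranging a = v²/r for r: r = v²/a.
a = 1.02 g₀ = 10.00 m/s²; v = 24.2 km/h = 6.722 m/s.
r = 4.518 m
4.518 m × (1 in / 0.02540 m) = 177.9 in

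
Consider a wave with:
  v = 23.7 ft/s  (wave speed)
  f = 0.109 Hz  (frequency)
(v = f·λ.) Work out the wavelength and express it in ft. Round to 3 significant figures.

217 ft

Rearranging: λ = v/f.
v = 23.7 ft/s = 7.224 m/s; f = 0.109 Hz.
λ = 66.27 m
66.27 m × (1 ft / 0.3048 m) = 217.4 ft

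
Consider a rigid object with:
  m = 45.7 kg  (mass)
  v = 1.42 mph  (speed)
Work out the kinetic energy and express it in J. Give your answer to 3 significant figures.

9.21 J

KE is given directly by: KE = ½mv².
m = 45.7 kg; v = 1.42 mph = 0.6348 m/s.
KE = 9.208 J  (the unit combination reduces to kg·m²/s² = J)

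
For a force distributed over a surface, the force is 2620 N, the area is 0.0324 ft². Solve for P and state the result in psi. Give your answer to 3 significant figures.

126 psi

P is given directly by: P = F/A.
F = 2620 N; A = 0.0324 ft² = 0.003010 m².
P = 8.704×10^5 Pa  (the unit combination reduces to kg/(m·s²) = Pa)
8.704×10^5 Pa × (1 psi / 6895 Pa) = 126.2 psi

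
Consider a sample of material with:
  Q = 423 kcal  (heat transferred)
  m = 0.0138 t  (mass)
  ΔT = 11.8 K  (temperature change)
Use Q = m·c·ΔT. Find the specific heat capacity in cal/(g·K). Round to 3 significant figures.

Rearranging: c = Q/(m·ΔT).
Q = 423 kcal = 1.770×10^6 J; m = 0.0138 t = 13.80 kg; ΔT = 11.8 K.
c = 10869 J/(kg·K)
10869 J/(kg·K) × (1 cal/(g·K) / 4184 J/(kg·K)) = 2.598 cal/(g·K)

2.60 cal/(g·K)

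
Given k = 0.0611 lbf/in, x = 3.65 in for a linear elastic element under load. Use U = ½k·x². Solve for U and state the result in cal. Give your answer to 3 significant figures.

0.0110 cal

Directly: U = ½kx².
k = 0.0611 lbf/in = 10.70 N/m; x = 3.65 in = 0.09271 m.
U = 0.04599 J
0.04599 J × (1 cal / 4.184 J) = 0.01099 cal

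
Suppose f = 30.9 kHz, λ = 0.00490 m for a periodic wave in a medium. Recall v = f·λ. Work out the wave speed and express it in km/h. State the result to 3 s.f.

v is given directly by: v = fλ.
f = 30.9 kHz = 30900 Hz; λ = 0.00490 m.
v = 151.4 m/s
151.4 m/s × (1 km/h / 0.2778 m/s) = 545.1 km/h

545 km/h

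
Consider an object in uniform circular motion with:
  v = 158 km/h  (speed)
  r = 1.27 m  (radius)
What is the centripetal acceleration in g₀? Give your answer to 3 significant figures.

a is given directly by: a = v²/r.
v = 158 km/h = 43.89 m/s; r = 1.27 m.
a = 1517 m/s²
1517 m/s² × (1 g₀ / 9.807 m/s²) = 154.7 g₀

155 g₀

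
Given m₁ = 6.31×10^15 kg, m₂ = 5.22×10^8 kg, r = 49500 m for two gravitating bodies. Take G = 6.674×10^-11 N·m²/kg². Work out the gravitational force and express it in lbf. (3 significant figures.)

20200 lbf

From Newton's law of gravitation: F = Gm₁m₂/r².
m₁ = 6.31×10^15 kg; m₂ = 5.22×10^8 kg; r = 49500 m; G = 6.674×10^-11 N·m²/kg².
F = 89717 N
89717 N × (1 lbf / 4.448 N) = 20169 lbf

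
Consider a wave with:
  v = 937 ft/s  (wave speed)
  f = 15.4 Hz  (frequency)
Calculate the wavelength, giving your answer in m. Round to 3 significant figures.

Solving v = f·λ for λ: λ = v/f.
v = 937 ft/s = 285.6 m/s; f = 15.4 Hz.
λ = 18.55 m

18.5 m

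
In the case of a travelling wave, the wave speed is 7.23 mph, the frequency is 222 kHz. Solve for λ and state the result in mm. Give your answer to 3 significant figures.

0.0146 mm

Rearranging: λ = v/f.
v = 7.23 mph = 3.232 m/s; f = 222 kHz = 2.220×10^5 Hz.
λ = 1.456×10^-5 m
1.456×10^-5 m × (1 mm / 0.001000 m) = 0.01456 mm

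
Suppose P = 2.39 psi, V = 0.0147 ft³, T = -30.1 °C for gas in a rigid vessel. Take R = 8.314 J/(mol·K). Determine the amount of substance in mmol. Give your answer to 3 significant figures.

3.39 mmol

From the ideal-gas law: n = PV/(RT).
P = 2.39 psi = 16478 Pa; V = 0.0147 ft³ = 4.163×10^-4 m³; T = -30.1 °C = 243.0 K; R = 8.314 J/(mol·K).
n = 0.003394 mol
0.003394 mol × (1 mmol / 0.001000 mol) = 3.394 mmol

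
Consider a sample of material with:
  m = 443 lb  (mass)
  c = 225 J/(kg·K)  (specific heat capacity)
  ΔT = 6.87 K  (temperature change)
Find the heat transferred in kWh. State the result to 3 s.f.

Directly: Q = mcΔT.
m = 443 lb = 200.9 kg; c = 225 J/(kg·K); ΔT = 6.87 K.
Q = 3.106×10^5 J
3.106×10^5 J × (1 kWh / 3.600×10^6 J) = 0.08628 kWh

0.0863 kWh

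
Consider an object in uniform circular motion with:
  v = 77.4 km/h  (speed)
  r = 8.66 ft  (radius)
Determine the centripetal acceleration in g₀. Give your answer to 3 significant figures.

17.9 g₀

a is given directly by: a = v²/r.
v = 77.4 km/h = 21.50 m/s; r = 8.66 ft = 2.640 m.
a = 175.1 m/s²
175.1 m/s² × (1 g₀ / 9.807 m/s²) = 17.86 g₀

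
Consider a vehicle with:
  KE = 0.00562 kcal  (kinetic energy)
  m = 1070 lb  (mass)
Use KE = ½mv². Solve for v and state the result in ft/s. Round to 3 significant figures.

1.02 ft/s

Rearranging: v = √(2·KE/m).
KE = 0.00562 kcal = 23.51 J; m = 1070 lb = 485.3 kg.
v = 0.3113 m/s
0.3113 m/s × (1 ft/s / 0.3048 m/s) = 1.021 ft/s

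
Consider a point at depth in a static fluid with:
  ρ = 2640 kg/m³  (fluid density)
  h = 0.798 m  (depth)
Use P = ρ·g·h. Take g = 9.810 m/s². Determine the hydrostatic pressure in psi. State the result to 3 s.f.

P is given directly by: P = ρgh.
ρ = 2640 kg/m³; h = 0.798 m; g = 9.810 m/s².
P = 20667 Pa
20667 Pa × (1 psi / 6895 Pa) = 2.997 psi

3.00 psi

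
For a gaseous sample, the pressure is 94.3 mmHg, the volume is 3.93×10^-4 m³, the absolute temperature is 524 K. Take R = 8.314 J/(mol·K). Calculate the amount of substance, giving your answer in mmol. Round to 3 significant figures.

1.13 mmol

From the ideal-gas law: n = PV/(RT).
P = 94.3 mmHg = 12572 Pa; V = 3.93×10^-4 m³; T = 524 K; R = 8.314 J/(mol·K).
n = 0.001134 mol
0.001134 mol × (1 mmol / 0.001000 mol) = 1.134 mmol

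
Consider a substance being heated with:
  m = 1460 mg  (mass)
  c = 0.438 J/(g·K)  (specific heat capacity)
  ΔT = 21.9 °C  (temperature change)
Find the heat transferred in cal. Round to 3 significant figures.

3.35 cal

Q is given directly by: Q = mcΔT.
m = 1460 mg = 0.001460 kg; c = 0.438 J/(g·K) = 438.0 J/(kg·K); ΔT = 21.9 °C = 21.90 K.
Q = 14.00 J
14.00 J × (1 cal / 4.184 J) = 3.347 cal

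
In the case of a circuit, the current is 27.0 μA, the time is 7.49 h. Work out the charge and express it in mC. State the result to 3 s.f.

728 mC

Directly: q = It.
I = 27.0 μA = 2.700×10^-5 A; t = 7.49 h = 26964 s.
q = 0.7280 C  (the unit combination reduces to A·s = C)
0.7280 C × (1 mC / 0.001000 C) = 728.0 mC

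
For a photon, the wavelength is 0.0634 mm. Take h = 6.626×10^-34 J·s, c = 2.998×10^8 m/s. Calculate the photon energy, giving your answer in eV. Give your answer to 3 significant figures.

0.0196 eV

E is given directly by: E = hc/λ.
λ = 0.0634 mm = 6.340×10^-5 m; h = 6.626×10^-34 J·s; c = 2.998×10^8 m/s.
E = 3.133×10^-21 J
3.133×10^-21 J × (1 eV / 1.602×10^-19 J) = 0.01956 eV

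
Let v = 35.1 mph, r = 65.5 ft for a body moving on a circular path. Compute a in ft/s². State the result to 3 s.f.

40.5 ft/s²

Directly: a = v²/r.
v = 35.1 mph = 15.69 m/s; r = 65.5 ft = 19.96 m.
a = 12.33 m/s²
12.33 m/s² × (1 ft/s² / 0.3048 m/s²) = 40.46 ft/s²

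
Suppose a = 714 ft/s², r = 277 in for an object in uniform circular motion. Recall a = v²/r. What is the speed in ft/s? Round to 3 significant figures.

Rearranging a = v²/r for v: v = √(a·r).
a = 714 ft/s² = 217.6 m/s²; r = 277 in = 7.036 m.
v = 39.13 m/s
39.13 m/s × (1 ft/s / 0.3048 m/s) = 128.4 ft/s

128 ft/s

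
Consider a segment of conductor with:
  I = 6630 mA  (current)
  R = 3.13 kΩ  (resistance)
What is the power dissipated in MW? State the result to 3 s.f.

Directly: P = I²R.
I = 6630 mA = 6.630 A; R = 3.13 kΩ = 3130 Ω.
P = 1.376×10^5 W
1.376×10^5 W × (1 MW / 1.000×10^6 W) = 0.1376 MW

0.138 MW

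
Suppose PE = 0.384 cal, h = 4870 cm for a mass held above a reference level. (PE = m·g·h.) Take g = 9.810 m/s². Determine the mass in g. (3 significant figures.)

Solving PE = m·g·h for m: m = PE/(g·h).
PE = 0.384 cal = 1.607 J; h = 4870 cm = 48.70 m; g = 9.810 m/s².
m = 0.003363 kg
0.003363 kg × (1 g / 0.001000 kg) = 3.363 g

3.36 g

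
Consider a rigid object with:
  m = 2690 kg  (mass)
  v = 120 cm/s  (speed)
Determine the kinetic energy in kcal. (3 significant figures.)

0.463 kcal

Directly: KE = ½mv².
m = 2690 kg; v = 120 cm/s = 1.200 m/s.
KE = 1937 J  (the unit combination reduces to kg·m²/s² = J)
1937 J × (1 kcal / 4184 J) = 0.4629 kcal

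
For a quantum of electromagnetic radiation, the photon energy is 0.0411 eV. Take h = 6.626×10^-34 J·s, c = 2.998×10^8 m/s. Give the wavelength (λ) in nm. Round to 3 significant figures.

30200 nm

Rearranging: λ = hc/E.
E = 0.0411 eV = 6.585×10^-21 J; h = 6.626×10^-34 J·s; c = 2.998×10^8 m/s.
λ = 3.017×10^-5 m
3.017×10^-5 m × (1 nm / 1.000×10^-9 m) = 30167 nm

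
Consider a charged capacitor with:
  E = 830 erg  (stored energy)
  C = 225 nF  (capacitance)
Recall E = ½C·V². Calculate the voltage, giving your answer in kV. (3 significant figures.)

0.0272 kV

Solving E = ½C·V² for V: V = √(2E/C).
E = 830 erg = 8.300×10^-5 J; C = 225 nF = 2.250×10^-7 F.
V = 27.16 V
27.16 V × (1 kV / 1000 V) = 0.02716 kV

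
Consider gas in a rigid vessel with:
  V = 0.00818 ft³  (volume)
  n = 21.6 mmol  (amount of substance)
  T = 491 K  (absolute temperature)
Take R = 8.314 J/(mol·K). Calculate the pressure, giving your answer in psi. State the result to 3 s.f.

55.2 psi

From the ideal-gas law: P = nRT/V.
V = 0.00818 ft³ = 2.316×10^-4 m³; n = 21.6 mmol = 0.02160 mol; T = 491 K; R = 8.314 J/(mol·K).
P = 3.807×10^5 Pa
3.807×10^5 Pa × (1 psi / 6895 Pa) = 55.21 psi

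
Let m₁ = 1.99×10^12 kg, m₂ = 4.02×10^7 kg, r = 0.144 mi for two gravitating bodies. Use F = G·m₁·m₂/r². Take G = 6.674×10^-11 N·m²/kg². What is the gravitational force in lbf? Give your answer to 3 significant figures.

22300 lbf

Directly: F = Gm₁m₂/r².
m₁ = 1.99×10^12 kg; m₂ = 4.02×10^7 kg; r = 0.144 mi = 231.7 m; G = 6.674×10^-11 N·m²/kg².
F = 99413 N
99413 N × (1 lbf / 4.448 N) = 22349 lbf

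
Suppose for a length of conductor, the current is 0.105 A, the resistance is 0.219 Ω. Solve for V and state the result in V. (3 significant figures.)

Directly: V = IR.
I = 0.105 A; R = 0.219 Ω.
V = 0.02299 V

0.0230 V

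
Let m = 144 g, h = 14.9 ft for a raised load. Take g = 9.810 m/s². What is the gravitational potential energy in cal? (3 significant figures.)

1.53 cal

PE is given directly by: PE = mgh.
m = 144 g = 0.1440 kg; h = 14.9 ft = 4.542 m; g = 9.810 m/s².
PE = 6.416 J
6.416 J × (1 cal / 4.184 J) = 1.533 cal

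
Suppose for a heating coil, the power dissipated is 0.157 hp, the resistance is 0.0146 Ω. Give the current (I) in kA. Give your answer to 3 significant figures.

0.0895 kA

Rearranging P = I²R for I: I = √(P/R).
P = 0.157 hp = 117.1 W; R = 0.0146 Ω.
I = 89.55 A
89.55 A × (1 kA / 1000 A) = 0.08955 kA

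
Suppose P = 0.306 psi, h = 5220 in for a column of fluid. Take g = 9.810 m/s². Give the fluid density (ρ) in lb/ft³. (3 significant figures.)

Rearranging P = ρ·g·h for ρ: ρ = P/(g·h).
P = 0.306 psi = 2110 Pa; h = 5220 in = 132.6 m; g = 9.810 m/s².
ρ = 1.622 kg/m³
1.622 kg/m³ × (1 lb/ft³ / 16.02 kg/m³) = 0.1013 lb/ft³

0.101 lb/ft³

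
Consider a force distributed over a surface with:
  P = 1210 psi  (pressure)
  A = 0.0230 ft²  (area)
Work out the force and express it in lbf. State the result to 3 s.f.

4010 lbf

Rearranging P = F/A for F: F = P·A.
P = 1210 psi = 8.343×10^6 Pa; A = 0.0230 ft² = 0.002137 m².
F = 17826 N
17826 N × (1 lbf / 4.448 N) = 4008 lbf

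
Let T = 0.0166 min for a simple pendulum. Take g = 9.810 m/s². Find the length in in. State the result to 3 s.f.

9.70 in

Rearranging: L = g·(T/2π)².
T = 0.0166 min = 0.9960 s; g = 9.810 m/s².
L = 0.2465 m
0.2465 m × (1 in / 0.02540 m) = 9.705 in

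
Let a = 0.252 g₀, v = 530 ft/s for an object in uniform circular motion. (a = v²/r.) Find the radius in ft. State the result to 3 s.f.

34600 ft

Rearranging a = v²/r for r: r = v²/a.
a = 0.252 g₀ = 2.471 m/s²; v = 530 ft/s = 161.5 m/s.
r = 10560 m
10560 m × (1 ft / 0.3048 m) = 34645 ft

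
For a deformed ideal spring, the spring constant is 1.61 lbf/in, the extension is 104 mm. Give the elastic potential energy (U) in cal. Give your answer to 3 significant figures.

0.364 cal

U is given directly by: U = ½kx².
k = 1.61 lbf/in = 282.0 N/m; x = 104 mm = 0.1040 m.
U = 1.525 J
1.525 J × (1 cal / 4.184 J) = 0.3644 cal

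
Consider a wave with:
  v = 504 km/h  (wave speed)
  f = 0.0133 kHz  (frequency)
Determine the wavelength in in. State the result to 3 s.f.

414 in

Solving v = f·λ for λ: λ = v/f.
v = 504 km/h = 140.0 m/s; f = 0.0133 kHz = 13.30 Hz.
λ = 10.53 m
10.53 m × (1 in / 0.02540 m) = 414.4 in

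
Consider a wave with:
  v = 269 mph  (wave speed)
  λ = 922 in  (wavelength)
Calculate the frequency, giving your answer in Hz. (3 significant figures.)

Rearranging v = f·λ for f: f = v/λ.
v = 269 mph = 120.3 m/s; λ = 922 in = 23.42 m.
f = 5.135 Hz

5.13 Hz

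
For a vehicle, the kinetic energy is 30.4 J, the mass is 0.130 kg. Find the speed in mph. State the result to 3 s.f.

48.4 mph

Rearranging KE = ½mv² for v: v = √(2·KE/m).
KE = 30.4 J; m = 0.130 kg.
v = 21.63 m/s
21.63 m/s × (1 mph / 0.4470 m/s) = 48.38 mph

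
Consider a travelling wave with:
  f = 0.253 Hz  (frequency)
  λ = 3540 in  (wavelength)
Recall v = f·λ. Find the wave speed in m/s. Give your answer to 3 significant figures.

v is given directly by: v = fλ.
f = 0.253 Hz; λ = 3540 in = 89.92 m.
v = 22.75 m/s

22.7 m/s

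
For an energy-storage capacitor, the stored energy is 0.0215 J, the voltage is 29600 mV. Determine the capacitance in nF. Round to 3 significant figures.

49100 nF

Rearranging E = ½C·V² for C: C = 2E/V².
E = 0.0215 J; V = 29600 mV = 29.60 V.
C = 4.908×10^-5 F
4.908×10^-5 F × (1 nF / 1.000×10^-9 F) = 49078 nF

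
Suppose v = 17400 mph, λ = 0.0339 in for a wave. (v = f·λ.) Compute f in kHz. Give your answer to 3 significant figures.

9030 kHz

Rearranging: f = v/λ.
v = 17400 mph = 7778 m/s; λ = 0.0339 in = 8.611×10^-4 m.
f = 9.034×10^6 Hz
9.034×10^6 Hz × (1 kHz / 1000 Hz) = 9034 kHz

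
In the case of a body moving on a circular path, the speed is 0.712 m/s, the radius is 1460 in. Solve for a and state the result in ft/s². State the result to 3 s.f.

Directly: a = v²/r.
v = 0.712 m/s; r = 1460 in = 37.08 m.
a = 0.01367 m/s²
0.01367 m/s² × (1 ft/s² / 0.3048 m/s²) = 0.04485 ft/s²

0.0448 ft/s²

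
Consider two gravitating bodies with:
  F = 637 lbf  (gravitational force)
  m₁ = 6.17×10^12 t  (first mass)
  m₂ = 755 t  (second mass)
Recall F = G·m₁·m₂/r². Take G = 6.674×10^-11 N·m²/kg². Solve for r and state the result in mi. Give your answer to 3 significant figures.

6.51 mi

From Newton's law of gravitation: r = √(G·m₁m₂/F).
F = 637 lbf = 2834 N; m₁ = 6.17×10^12 t = 6.170×10^15 kg; m₂ = 755 t = 7.550×10^5 kg; G = 6.674×10^-11 N·m²/kg².
r = 10475 m
10475 m × (1 mi / 1609 m) = 6.509 mi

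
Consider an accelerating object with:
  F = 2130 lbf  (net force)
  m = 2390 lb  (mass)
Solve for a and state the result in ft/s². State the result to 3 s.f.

28.7 ft/s²

Rearranging F = m·a for a: a = F/m.
F = 2130 lbf = 9475 N; m = 2390 lb = 1084 kg.
a = 8.740 m/s²
8.740 m/s² × (1 ft/s² / 0.3048 m/s²) = 28.67 ft/s²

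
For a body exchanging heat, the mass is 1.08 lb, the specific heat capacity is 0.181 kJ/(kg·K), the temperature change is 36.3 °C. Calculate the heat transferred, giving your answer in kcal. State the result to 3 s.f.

0.769 kcal

Directly: Q = mcΔT.
m = 1.08 lb = 0.4899 kg; c = 0.181 kJ/(kg·K) = 181.0 J/(kg·K); ΔT = 36.3 °C = 36.30 K.
Q = 3219 J
3219 J × (1 kcal / 4184 J) = 0.7693 kcal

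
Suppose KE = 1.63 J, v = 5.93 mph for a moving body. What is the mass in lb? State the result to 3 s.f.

Rearranging: m = 2·KE/v².
KE = 1.63 J; v = 5.93 mph = 2.651 m/s.
m = 0.4639 kg
0.4639 kg × (1 lb / 0.4536 kg) = 1.023 lb

1.02 lb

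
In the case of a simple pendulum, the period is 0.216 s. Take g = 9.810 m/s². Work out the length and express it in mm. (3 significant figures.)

Rearranging T = 2π√(L/g) for L: L = g·(T/2π)².
T = 0.216 s; g = 9.810 m/s².
L = 0.01159 m
0.01159 m × (1 mm / 0.001000 m) = 11.59 mm

11.6 mm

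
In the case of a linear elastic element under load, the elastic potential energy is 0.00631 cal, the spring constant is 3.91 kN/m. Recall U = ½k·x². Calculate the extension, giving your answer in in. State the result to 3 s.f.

0.145 in

Rearranging U = ½k·x² for x: x = √(2U/k).
U = 0.00631 cal = 0.02640 J; k = 3.91 kN/m = 3910 N/m.
x = 0.003675 m
0.003675 m × (1 in / 0.02540 m) = 0.1447 in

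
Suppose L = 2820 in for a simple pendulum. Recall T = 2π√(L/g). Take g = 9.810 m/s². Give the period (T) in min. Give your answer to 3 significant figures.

0.283 min

Directly: T = 2π√(L/g).
L = 2820 in = 71.63 m; g = 9.810 m/s².
T = 16.98 s
16.98 s × (1 min / 60.00 s) = 0.2830 min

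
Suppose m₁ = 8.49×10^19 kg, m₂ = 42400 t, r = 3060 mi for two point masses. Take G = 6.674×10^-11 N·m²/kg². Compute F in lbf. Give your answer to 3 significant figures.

2230 lbf

From Newton's law of gravitation: F = Gm₁m₂/r².
m₁ = 8.49×10^19 kg; m₂ = 42400 t = 4.240×10^7 kg; r = 3060 mi = 4.925×10^6 m; G = 6.674×10^-11 N·m²/kg².
F = 9906 N  (the unit combination reduces to kg·m/s² = N)
9906 N × (1 lbf / 4.448 N) = 2227 lbf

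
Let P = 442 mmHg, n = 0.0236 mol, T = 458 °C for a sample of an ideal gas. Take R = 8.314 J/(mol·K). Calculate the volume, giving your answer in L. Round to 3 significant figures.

From the ideal-gas law: V = nRT/P.
P = 442 mmHg = 58928 Pa; n = 0.0236 mol; T = 458 °C = 731.1 K; R = 8.314 J/(mol·K).
V = 0.002434 m³
0.002434 m³ × (1 L / 0.001000 m³) = 2.434 L

2.43 L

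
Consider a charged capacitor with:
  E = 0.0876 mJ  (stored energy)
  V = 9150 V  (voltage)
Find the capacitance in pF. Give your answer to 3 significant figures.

2.09 pF

Rearranging: C = 2E/V².
E = 0.0876 mJ = 8.760×10^-5 J; V = 9150 V.
C = 2.093×10^-12 F
2.093×10^-12 F × (1 pF / 1.000×10^-12 F) = 2.093 pF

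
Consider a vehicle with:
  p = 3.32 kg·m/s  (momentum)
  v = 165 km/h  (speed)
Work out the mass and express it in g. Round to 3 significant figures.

Rearranging p = m·v for m: m = p/v.
p = 3.32 kg·m/s; v = 165 km/h = 45.83 m/s.
m = 0.07244 kg
0.07244 kg × (1 g / 0.001000 kg) = 72.44 g

72.4 g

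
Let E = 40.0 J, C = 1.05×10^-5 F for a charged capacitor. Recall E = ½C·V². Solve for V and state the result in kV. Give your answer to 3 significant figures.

2.76 kV

Solving E = ½C·V² for V: V = √(2E/C).
E = 40.0 J; C = 1.05×10^-5 F.
V = 2760 V
2760 V × (1 kV / 1000 V) = 2.760 kV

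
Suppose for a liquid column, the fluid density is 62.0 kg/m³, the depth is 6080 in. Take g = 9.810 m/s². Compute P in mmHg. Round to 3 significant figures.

705 mmHg

P is given directly by: P = ρgh.
ρ = 62.0 kg/m³; h = 6080 in = 154.4 m; g = 9.810 m/s².
P = 93929 Pa  (the unit combination reduces to kg/(m·s²) = Pa)
93929 Pa × (1 mmHg / 133.3 Pa) = 704.5 mmHg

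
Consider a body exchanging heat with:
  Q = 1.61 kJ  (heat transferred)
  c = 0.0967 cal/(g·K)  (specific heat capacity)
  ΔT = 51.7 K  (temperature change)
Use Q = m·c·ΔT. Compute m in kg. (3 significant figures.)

Solving Q = m·c·ΔT for m: m = Q/(c·ΔT).
Q = 1.61 kJ = 1610 J; c = 0.0967 cal/(g·K) = 404.6 J/(kg·K); ΔT = 51.7 K.
m = 0.07697 kg

0.0770 kg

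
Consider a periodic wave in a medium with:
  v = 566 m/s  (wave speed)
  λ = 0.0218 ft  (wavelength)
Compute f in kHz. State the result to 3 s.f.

85.2 kHz

Rearranging: f = v/λ.
v = 566 m/s; λ = 0.0218 ft = 0.006645 m.
f = 85181 Hz
85181 Hz × (1 kHz / 1000 Hz) = 85.18 kHz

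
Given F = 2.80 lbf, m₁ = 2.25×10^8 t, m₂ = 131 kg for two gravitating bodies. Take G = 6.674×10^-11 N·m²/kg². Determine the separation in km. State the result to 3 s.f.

From Newton's law of gravitation: r = √(G·m₁m₂/F).
F = 2.80 lbf = 12.46 N; m₁ = 2.25×10^8 t = 2.250×10^11 kg; m₂ = 131 kg; G = 6.674×10^-11 N·m²/kg².
r = 12.57 m
12.57 m × (1 km / 1000 m) = 0.01257 km

0.0126 km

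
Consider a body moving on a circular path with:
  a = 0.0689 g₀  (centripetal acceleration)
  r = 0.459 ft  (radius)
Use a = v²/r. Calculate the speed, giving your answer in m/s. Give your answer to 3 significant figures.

0.307 m/s

Rearranging a = v²/r for v: v = √(a·r).
a = 0.0689 g₀ = 0.6757 m/s²; r = 0.459 ft = 0.1399 m.
v = 0.3075 m/s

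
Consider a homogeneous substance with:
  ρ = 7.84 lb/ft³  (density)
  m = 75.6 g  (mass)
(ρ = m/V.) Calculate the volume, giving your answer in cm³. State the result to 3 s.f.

Rearranging ρ = m/V for V: V = m/ρ.
ρ = 7.84 lb/ft³ = 125.6 kg/m³; m = 75.6 g = 0.07560 kg.
V = 6.020×10^-4 m³
6.020×10^-4 m³ × (1 cm³ / 1.000×10^-6 m³) = 602.0 cm³

602 cm³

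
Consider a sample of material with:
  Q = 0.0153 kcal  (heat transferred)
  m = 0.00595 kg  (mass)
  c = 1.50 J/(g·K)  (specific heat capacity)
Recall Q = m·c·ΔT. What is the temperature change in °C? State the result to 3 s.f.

Rearranging: ΔT = Q/(m·c).
Q = 0.0153 kcal = 64.02 J; m = 0.00595 kg; c = 1.50 J/(g·K) = 1500 J/(kg·K).
ΔT = 7.173 K
Since 1 °C = 1 K, 7.173 °C.

7.17 °C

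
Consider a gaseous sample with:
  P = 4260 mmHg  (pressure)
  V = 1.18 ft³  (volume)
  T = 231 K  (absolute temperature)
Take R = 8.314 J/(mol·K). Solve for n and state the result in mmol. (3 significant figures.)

Rearranging: n = PV/(RT).
P = 4260 mmHg = 5.680×10^5 Pa; V = 1.18 ft³ = 0.03341 m³; T = 231 K; R = 8.314 J/(mol·K).
n = 9.881 mol
9.881 mol × (1 mmol / 0.001000 mol) = 9881 mmol

9880 mmol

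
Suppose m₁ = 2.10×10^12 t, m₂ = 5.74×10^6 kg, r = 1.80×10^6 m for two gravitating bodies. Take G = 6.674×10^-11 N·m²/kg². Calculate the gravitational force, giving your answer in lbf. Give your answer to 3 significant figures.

From Newton's law of gravitation: F = Gm₁m₂/r².
m₁ = 2.10×10^12 t = 2.100×10^15 kg; m₂ = 5.74×10^6 kg; r = 1.80×10^6 m; G = 6.674×10^-11 N·m²/kg².
F = 0.2483 N
0.2483 N × (1 lbf / 4.448 N) = 0.05582 lbf

0.0558 lbf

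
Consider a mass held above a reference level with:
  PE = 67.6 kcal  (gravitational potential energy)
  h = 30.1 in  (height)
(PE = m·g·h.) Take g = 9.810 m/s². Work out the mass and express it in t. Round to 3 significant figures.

37.7 t

Rearranging: m = PE/(g·h).
PE = 67.6 kcal = 2.828×10^5 J; h = 30.1 in = 0.7645 m; g = 9.810 m/s².
m = 37711 kg
37711 kg × (1 t / 1000 kg) = 37.71 t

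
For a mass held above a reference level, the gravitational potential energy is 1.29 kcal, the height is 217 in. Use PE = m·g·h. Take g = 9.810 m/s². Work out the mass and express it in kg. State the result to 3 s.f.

Rearranging: m = PE/(g·h).
PE = 1.29 kcal = 5397 J; h = 217 in = 5.512 m; g = 9.810 m/s².
m = 99.82 kg

99.8 kg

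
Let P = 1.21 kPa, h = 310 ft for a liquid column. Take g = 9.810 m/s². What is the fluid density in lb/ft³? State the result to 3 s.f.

0.0815 lb/ft³

Rearranging P = ρ·g·h for ρ: ρ = P/(g·h).
P = 1.21 kPa = 1210 Pa; h = 310 ft = 94.49 m; g = 9.810 m/s².
ρ = 1.305 kg/m³
1.305 kg/m³ × (1 lb/ft³ / 16.02 kg/m³) = 0.08149 lb/ft³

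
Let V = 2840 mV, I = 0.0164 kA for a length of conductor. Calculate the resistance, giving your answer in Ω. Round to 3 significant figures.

From Ohm's law: R = V/I.
V = 2840 mV = 2.840 V; I = 0.0164 kA = 16.40 A.
R = 0.1732 Ω

0.173 Ω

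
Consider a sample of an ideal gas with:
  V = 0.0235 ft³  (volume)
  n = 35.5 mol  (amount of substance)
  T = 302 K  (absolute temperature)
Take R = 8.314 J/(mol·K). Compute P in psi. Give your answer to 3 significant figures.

From the ideal-gas law: P = nRT/V.
V = 0.0235 ft³ = 6.654×10^-4 m³; n = 35.5 mol; T = 302 K; R = 8.314 J/(mol·K).
P = 1.339×10^8 Pa
1.339×10^8 Pa × (1 psi / 6895 Pa) = 19427 psi

19400 psi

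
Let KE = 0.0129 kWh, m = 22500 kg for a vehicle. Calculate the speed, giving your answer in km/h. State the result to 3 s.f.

7.31 km/h

Rearranging KE = ½mv² for v: v = √(2·KE/m).
KE = 0.0129 kWh = 46440 J; m = 22500 kg.
v = 2.032 m/s
2.032 m/s × (1 km/h / 0.2778 m/s) = 7.314 km/h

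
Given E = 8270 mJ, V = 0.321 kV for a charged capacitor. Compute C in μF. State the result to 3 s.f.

Rearranging: C = 2E/V².
E = 8270 mJ = 8.270 J; V = 0.321 kV = 321.0 V.
C = 1.605×10^-4 F
1.605×10^-4 F × (1 μF / 1.000×10^-6 F) = 160.5 μF

161 μF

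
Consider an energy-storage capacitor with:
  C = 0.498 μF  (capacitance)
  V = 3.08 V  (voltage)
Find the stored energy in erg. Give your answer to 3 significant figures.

E is given directly by: E = ½CV².
C = 0.498 μF = 4.980×10^-7 F; V = 3.08 V.
E = 2.362×10^-6 J
2.362×10^-6 J × (1 erg / 1.000×10^-7 J) = 23.62 erg

23.6 erg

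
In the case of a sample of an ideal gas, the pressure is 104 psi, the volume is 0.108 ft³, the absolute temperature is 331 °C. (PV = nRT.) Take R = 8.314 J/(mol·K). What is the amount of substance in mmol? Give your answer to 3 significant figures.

From the ideal-gas law: n = PV/(RT).
P = 104 psi = 7.171×10^5 Pa; V = 0.108 ft³ = 0.003058 m³; T = 331 °C = 604.1 K; R = 8.314 J/(mol·K).
n = 0.4366 mol
0.4366 mol × (1 mmol / 0.001000 mol) = 436.6 mmol

437 mmol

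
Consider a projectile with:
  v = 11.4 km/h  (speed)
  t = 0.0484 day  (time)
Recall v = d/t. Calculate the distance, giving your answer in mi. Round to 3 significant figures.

8.23 mi

Rearranging v = d/t for d: d = v·t.
v = 11.4 km/h = 3.167 m/s; t = 0.0484 day = 4182 s.
d = 13242 m
13242 m × (1 mi / 1609 m) = 8.228 mi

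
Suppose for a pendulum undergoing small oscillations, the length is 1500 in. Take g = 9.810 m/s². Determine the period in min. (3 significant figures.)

Directly: T = 2π√(L/g).
L = 1500 in = 38.10 m; g = 9.810 m/s².
T = 12.38 s
12.38 s × (1 min / 60.00 s) = 0.2064 min

0.206 min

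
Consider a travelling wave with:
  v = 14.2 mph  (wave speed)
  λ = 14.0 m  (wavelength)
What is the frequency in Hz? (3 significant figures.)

0.453 Hz

Rearranging: f = v/λ.
v = 14.2 mph = 6.348 m/s; λ = 14.0 m.
f = 0.4534 Hz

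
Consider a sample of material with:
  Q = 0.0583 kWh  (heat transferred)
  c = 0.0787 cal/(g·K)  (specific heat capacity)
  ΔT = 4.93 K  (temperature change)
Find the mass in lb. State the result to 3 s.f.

Rearranging Q = m·c·ΔT for m: m = Q/(c·ΔT).
Q = 0.0583 kWh = 2.099×10^5 J; c = 0.0787 cal/(g·K) = 329.3 J/(kg·K); ΔT = 4.93 K.
m = 129.3 kg
129.3 kg × (1 lb / 0.4536 kg) = 285.0 lb

285 lb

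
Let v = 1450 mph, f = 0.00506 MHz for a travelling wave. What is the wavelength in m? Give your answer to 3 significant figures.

Rearranging: λ = v/f.
v = 1450 mph = 648.2 m/s; f = 0.00506 MHz = 5060 Hz.
λ = 0.1281 m

0.128 m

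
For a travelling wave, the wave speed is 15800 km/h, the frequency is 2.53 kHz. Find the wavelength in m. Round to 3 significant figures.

Solving v = f·λ for λ: λ = v/f.
v = 15800 km/h = 4389 m/s; f = 2.53 kHz = 2530 Hz.
λ = 1.735 m

1.73 m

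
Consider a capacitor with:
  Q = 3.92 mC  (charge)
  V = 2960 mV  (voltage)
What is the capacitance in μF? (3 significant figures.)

Directly: C = Q/V.
Q = 3.92 mC = 0.003920 C; V = 2960 mV = 2.960 V.
C = 0.001324 F
0.001324 F × (1 μF / 1.000×10^-6 F) = 1324 μF

1320 μF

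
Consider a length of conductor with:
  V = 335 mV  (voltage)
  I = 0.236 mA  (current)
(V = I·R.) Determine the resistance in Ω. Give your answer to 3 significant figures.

1420 Ω

From Ohm's law: R = V/I.
V = 335 mV = 0.3350 V; I = 0.236 mA = 2.360×10^-4 A.
R = 1419 Ω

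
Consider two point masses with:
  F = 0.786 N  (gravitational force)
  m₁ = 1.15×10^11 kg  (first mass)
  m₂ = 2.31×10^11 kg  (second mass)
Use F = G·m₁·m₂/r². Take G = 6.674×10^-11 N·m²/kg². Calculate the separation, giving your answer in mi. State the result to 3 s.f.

Rearranging F = G·m₁·m₂/r² for r: r = √(G·m₁m₂/F).
F = 0.786 N; m₁ = 1.15×10^11 kg; m₂ = 2.31×10^11 kg; G = 6.674×10^-11 N·m²/kg².
r = 1.502×10^6 m
1.502×10^6 m × (1 mi / 1609 m) = 933.2 mi

933 mi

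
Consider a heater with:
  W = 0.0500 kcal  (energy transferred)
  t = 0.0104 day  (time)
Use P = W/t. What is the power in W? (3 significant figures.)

0.233 W

P is given directly by: P = W/t.
W = 0.0500 kcal = 209.2 J; t = 0.0104 day = 898.6 s.
P = 0.2328 W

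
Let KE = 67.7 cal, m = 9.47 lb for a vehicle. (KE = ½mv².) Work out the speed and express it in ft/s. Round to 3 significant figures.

Solving KE = ½mv² for v: v = √(2·KE/m).
KE = 67.7 cal = 283.3 J; m = 9.47 lb = 4.296 kg.
v = 11.48 m/s
11.48 m/s × (1 ft/s / 0.3048 m/s) = 37.68 ft/s

37.7 ft/s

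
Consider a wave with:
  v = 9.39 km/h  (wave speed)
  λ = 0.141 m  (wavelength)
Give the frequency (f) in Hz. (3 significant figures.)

Rearranging: f = v/λ.
v = 9.39 km/h = 2.608 m/s; λ = 0.141 m.
f = 18.50 Hz

18.5 Hz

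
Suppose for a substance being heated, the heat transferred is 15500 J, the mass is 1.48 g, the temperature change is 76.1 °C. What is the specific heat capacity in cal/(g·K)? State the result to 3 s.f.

32.9 cal/(g·K)

Rearranging Q = m·c·ΔT for c: c = Q/(m·ΔT).
Q = 15500 J; m = 1.48 g = 0.001480 kg; ΔT = 76.1 °C = 76.10 K.
c = 1.376×10^5 J/(kg·K)
1.376×10^5 J/(kg·K) × (1 cal/(g·K) / 4184 J/(kg·K)) = 32.89 cal/(g·K)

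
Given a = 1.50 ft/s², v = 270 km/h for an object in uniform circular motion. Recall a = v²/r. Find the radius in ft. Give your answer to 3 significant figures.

40400 ft

Solving a = v²/r for r: r = v²/a.
a = 1.50 ft/s² = 0.4572 m/s²; v = 270 km/h = 75.00 m/s.
r = 12303 m
12303 m × (1 ft / 0.3048 m) = 40365 ft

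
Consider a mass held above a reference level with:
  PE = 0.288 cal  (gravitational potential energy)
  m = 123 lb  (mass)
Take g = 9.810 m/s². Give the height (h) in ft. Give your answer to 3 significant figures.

0.00722 ft

Rearranging PE = m·g·h for h: h = PE/(m·g).
PE = 0.288 cal = 1.205 J; m = 123 lb = 55.79 kg; g = 9.810 m/s².
h = 0.002202 m
0.002202 m × (1 ft / 0.3048 m) = 0.007223 ft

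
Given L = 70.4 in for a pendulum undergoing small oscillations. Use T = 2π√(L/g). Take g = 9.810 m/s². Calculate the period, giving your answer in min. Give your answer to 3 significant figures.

0.0447 min

T is given directly by: T = 2π√(L/g).
L = 70.4 in = 1.788 m; g = 9.810 m/s².
T = 2.683 s
2.683 s × (1 min / 60.00 s) = 0.04471 min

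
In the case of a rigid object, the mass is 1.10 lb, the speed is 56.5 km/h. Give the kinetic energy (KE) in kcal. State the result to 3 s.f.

0.0147 kcal

Directly: KE = ½mv².
m = 1.10 lb = 0.4990 kg; v = 56.5 km/h = 15.69 m/s.
KE = 61.45 J
61.45 J × (1 kcal / 4184 J) = 0.01469 kcal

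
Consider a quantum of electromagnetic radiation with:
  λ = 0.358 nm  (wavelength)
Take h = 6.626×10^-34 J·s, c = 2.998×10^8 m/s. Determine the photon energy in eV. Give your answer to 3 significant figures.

Directly: E = hc/λ.
λ = 0.358 nm = 3.580×10^-10 m; h = 6.626×10^-34 J·s; c = 2.998×10^8 m/s.
E = 5.549×10^-16 J
5.549×10^-16 J × (1 eV / 1.602×10^-19 J) = 3463 eV

3460 eV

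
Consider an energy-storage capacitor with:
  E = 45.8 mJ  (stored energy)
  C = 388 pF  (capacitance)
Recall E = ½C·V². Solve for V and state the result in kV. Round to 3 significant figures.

Solving E = ½C·V² for V: V = √(2E/C).
E = 45.8 mJ = 0.04580 J; C = 388 pF = 3.880×10^-10 F.
V = 15365 V
15365 V × (1 kV / 1000 V) = 15.36 kV

15.4 kV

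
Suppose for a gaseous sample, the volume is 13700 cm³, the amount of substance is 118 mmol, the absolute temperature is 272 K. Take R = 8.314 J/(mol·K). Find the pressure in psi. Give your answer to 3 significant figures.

2.83 psi

P is given directly by: P = nRT/V.
V = 13700 cm³ = 0.01370 m³; n = 118 mmol = 0.1180 mol; T = 272 K; R = 8.314 J/(mol·K).
P = 19478 Pa
19478 Pa × (1 psi / 6895 Pa) = 2.825 psi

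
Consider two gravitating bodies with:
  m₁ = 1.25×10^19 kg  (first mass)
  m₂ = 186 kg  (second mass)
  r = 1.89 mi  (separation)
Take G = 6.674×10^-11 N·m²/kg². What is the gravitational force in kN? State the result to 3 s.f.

16.8 kN

F is given directly by: F = Gm₁m₂/r².
m₁ = 1.25×10^19 kg; m₂ = 186 kg; r = 1.89 mi = 3042 m; G = 6.674×10^-11 N·m²/kg².
F = 16772 N  (the unit combination reduces to kg·m/s² = N)
16772 N × (1 kN / 1000 N) = 16.77 kN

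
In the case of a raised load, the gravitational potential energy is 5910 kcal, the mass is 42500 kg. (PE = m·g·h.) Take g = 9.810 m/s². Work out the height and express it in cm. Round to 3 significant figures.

Rearranging PE = m·g·h for h: h = PE/(m·g).
PE = 5910 kcal = 2.473×10^7 J; m = 42500 kg; g = 9.810 m/s².
h = 59.31 m
59.31 m × (1 cm / 0.01000 m) = 5931 cm

5930 cm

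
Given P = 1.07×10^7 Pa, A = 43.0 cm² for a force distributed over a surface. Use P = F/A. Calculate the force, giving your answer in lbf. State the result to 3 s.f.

Rearranging P = F/A for F: F = P·A.
P = 1.07×10^7 Pa; A = 43.0 cm² = 0.004300 m².
F = 46010 N
46010 N × (1 lbf / 4.448 N) = 10343 lbf

10300 lbf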